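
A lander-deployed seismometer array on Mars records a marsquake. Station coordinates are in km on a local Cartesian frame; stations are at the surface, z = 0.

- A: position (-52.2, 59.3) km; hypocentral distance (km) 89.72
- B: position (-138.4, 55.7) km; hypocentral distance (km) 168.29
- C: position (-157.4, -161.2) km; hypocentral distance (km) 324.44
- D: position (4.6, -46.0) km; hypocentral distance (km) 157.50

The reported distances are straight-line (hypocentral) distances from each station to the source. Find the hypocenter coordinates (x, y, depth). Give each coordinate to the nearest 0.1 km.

x ≈ 20.1 km, y ≈ 109.9 km, depth ≈ 16.2 km

Each station gives a sphere (x−x_i)² + (y−y_i)² + z² = d_i² (stations at z=0).
Subtracting the A sphere from B and C: z² cancels, leaving linear equations in x and y:
-172.4 x − 7.2 y = -4256.13
-210.4 x − 441.0 y = -52692.77
Solving: x ≈ 20.098, y ≈ 109.896 km (keep extra digits for the depth step; rounded: 20.1, 109.9).
Then from the A sphere: z² = 89.72² − (x + 52.2)² − (y − 59.3)² with x = 20.098, y = 109.896, so z ≈ 16.209 ≈ 16.2 km.
Check against D (with the unrounded solution): distance 157.50 ≈ 157.50 km. ✓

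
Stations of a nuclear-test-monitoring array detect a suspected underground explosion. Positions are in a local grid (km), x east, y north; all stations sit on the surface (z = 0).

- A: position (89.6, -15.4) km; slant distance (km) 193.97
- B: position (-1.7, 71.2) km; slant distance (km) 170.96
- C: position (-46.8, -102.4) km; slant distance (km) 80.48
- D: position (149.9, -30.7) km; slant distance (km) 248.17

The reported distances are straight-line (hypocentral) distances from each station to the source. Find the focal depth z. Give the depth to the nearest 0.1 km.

Each station gives a sphere (x−x_i)² + (y−y_i)² + z² = d_i² (stations at z=0).
Subtracting the A sphere from B and C: z² cancels, leaving linear equations in x and y:
-182.6 x + 173.2 y = 5204.05
-272.8 x − 174.0 y = 35558.01
Solving: x ≈ -89.395, y ≈ -64.201 km (keep extra digits for the depth step; rounded: -89.4, -64.2).
Then from the A sphere: z² = 193.97² − (x − 89.6)² − (y + 15.4)² with x = -89.395, y = -64.201, so z ≈ 56.600 ≈ 56.6 km.

depth ≈ 56.6 km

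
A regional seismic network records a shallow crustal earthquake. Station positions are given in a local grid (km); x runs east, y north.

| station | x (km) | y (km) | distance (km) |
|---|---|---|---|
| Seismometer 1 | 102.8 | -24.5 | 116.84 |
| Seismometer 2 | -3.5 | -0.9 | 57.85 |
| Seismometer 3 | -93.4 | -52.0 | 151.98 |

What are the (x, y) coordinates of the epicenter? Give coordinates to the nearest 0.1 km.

Circle about each station: (x − 102.8)² + (y + 24.5)² = 116.84²; (x + 3.5)² + (y + 0.9)² = 57.85²; (x + 93.4)² + (y + 52.0)² = 151.98².
Subtracting the Seismometer 1 equation from the Seismometer 2 and Seismometer 3 equations removes the quadratic terms:
-212.6 x + 47.2 y = -850.07
-392.4 x − 55.0 y = -9186.86
Solving the 2×2 system: x ≈ 15.9, y ≈ 53.6 km.

(15.9, 53.6)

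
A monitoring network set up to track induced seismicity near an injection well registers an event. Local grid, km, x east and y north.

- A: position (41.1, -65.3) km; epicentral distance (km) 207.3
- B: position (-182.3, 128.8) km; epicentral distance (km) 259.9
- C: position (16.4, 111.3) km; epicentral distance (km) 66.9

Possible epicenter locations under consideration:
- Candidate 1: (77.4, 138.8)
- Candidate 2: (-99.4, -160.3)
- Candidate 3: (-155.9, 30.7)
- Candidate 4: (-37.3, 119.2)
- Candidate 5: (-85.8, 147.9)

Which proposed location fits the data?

For each candidate, compare |candidate − station| to the reported distance:
Candidate 1: residuals A 0.0, B 0.0, C 0.0 → max 0.0 km
Candidate 2: residuals A 37.7, B 40.9, C 228.4 → max 228.4 km
Candidate 3: residuals A 11.8, B 158.3, C 123.3 → max 158.3 km
Candidate 4: residuals A 6.8, B 114.6, C 12.6 → max 114.6 km
Candidate 5: residuals A 40.8, B 161.5, C 41.7 → max 161.5 km
Only Candidate 1 has all residuals ≈ 0.

Candidate 1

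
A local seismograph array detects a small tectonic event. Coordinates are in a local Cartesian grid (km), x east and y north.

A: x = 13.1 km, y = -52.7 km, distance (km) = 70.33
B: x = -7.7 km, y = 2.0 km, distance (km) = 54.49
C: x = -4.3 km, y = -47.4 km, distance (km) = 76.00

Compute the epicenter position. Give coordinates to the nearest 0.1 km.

Circle about each station: (x − 13.1)² + (y + 52.7)² = 70.33²; (x + 7.7)² + (y − 2.0)² = 54.49²; (x + 4.3)² + (y + 47.4)² = 76.00².
Subtracting pairs of circle equations eliminates x²+y² and gives linear equations (the radical axes):
-41.6 x + 109.4 y = -908.46
-34.8 x + 10.6 y = -1513.34
Solving the 2×2 system: x ≈ 46.3, y ≈ 9.3 km.

x ≈ 46.3 km, y ≈ 9.3 km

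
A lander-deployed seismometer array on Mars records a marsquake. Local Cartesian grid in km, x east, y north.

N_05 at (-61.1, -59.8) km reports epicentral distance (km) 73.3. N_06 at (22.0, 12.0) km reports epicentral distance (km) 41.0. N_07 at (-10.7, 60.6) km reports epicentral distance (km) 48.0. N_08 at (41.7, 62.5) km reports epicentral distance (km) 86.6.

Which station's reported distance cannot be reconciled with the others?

N_07

Solve using three stations at a time. Using N_05, N_06, N_08 (subtract circle equations pairwise → linear system) gives (x, y) ≈ (-16.8, -1.4).
Distances from that point to each station vs reported:
  N_05: calculated 73.3 vs reported 73.3 → residual 0.0 km
  N_06: calculated 41.0 vs reported 41.0 → residual 0.0 km
  N_07: calculated 62.3 vs reported 48.0 → residual 14.3 km
  N_08: calculated 86.6 vs reported 86.6 → residual 0.0 km
N_05, N_06, N_08 are mutually consistent (residuals ≈ 0); N_07 is off by 14.3 km.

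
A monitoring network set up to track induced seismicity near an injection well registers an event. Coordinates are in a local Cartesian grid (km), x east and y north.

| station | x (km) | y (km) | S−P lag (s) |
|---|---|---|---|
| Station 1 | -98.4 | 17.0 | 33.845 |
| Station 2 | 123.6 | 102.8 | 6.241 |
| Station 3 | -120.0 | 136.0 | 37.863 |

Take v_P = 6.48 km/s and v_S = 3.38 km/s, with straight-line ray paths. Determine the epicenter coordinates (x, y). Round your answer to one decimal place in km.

Distance from S−P lag: d = Δt · v_P v_S / (v_P − v_S) = Δt · (6.48·3.38)/(6.48−3.38) ≈ 7.0653·Δt.
So d_Station 1 = 239.12, d_Station 2 = 44.09, d_Station 3 = 267.51 km.
Circle about each station: (x + 98.4)² + (y − 17.0)² = 239.12²; (x − 123.6)² + (y − 102.8)² = 44.09²; (x + 120.0)² + (y − 136.0)² = 267.51².
Subtracting the Station 1 equation from the Station 2 and Station 3 equations removes the quadratic terms:
444.0 x + 171.6 y = 71107.69
-43.2 x + 238.0 y = 8541.21
Solving the 2×2 system: x ≈ 136.7, y ≈ 60.7 km.
Check against Station 1 (with the unrounded x, y): √((x + 98.4)²+(y − 17.0)²) = 239.12 ≈ 239.12 km. ✓

x ≈ 136.7 km, y ≈ 60.7 km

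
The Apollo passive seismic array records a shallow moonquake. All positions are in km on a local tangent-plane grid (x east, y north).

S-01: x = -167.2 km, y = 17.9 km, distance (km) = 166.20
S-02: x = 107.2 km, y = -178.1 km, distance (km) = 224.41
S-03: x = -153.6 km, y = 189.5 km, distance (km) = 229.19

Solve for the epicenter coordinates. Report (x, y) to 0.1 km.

Circle about each station: (x + 167.2)² + (y − 17.9)² = 166.20²; (x − 107.2)² + (y + 178.1)² = 224.41²; (x + 153.6)² + (y − 189.5)² = 229.19².
Subtracting the S-01 equation from the S-02 and S-03 equations removes the quadratic terms:
548.8 x − 392.0 y = -7802.21
27.2 x + 343.2 y = 6321.34
Solving the 2×2 system: x ≈ -1.0, y ≈ 18.5 km.

x ≈ -1.0 km, y ≈ 18.5 km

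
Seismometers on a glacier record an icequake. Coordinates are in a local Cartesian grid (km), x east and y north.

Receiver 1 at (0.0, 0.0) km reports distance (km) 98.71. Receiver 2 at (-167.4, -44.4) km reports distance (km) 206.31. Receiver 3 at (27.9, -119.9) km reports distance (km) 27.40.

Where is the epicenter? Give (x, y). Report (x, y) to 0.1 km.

Circle about each station: x² + y² = 98.71²; (x + 167.4)² + (y + 44.4)² = 206.31²; (x − 27.9)² + (y + 119.9)² = 27.40².
Subtracting the Receiver 1 equation from the Receiver 2 and Receiver 3 equations removes the quadratic terms:
-334.8 x − 88.8 y = -2826.03
55.8 x − 239.8 y = 24147.32
Solving the 2×2 system: x ≈ 33.1, y ≈ -93.0 km.

33.1 km east, -93.0 km north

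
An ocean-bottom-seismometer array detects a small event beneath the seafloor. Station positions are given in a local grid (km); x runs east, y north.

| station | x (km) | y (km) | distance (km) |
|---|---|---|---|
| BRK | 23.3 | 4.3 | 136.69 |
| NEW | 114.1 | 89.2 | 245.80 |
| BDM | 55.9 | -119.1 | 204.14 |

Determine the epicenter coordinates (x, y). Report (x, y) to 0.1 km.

(-113.1, -4.6)

Circle about each station: (x − 23.3)² + (y − 4.3)² = 136.69²; (x − 114.1)² + (y − 89.2)² = 245.80²; (x − 55.9)² + (y + 119.1)² = 204.14².
Subtracting pairs of circle equations eliminates x²+y² and gives linear equations (the radical axes):
181.6 x + 169.8 y = -21319.41
65.2 x − 246.8 y = -6240.74
Solving the 2×2 system: x ≈ -113.1, y ≈ -4.6 km.
Check against BRK (with the unrounded x, y): √((x − 23.3)²+(y − 4.3)²) = 136.69 ≈ 136.69 km. ✓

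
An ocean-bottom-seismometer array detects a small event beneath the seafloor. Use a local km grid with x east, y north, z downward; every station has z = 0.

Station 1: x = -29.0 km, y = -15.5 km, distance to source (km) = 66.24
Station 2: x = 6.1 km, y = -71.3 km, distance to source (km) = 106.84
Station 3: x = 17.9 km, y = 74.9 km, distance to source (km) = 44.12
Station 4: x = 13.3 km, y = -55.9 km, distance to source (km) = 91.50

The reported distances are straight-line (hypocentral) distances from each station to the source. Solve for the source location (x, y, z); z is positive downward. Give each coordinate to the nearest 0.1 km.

Each station gives a sphere (x−x_i)² + (y−y_i)² + z² = d_i² (stations at z=0).
Subtracting the Station 1 sphere from Station 2 and Station 3: z² cancels, leaving linear equations in x and y:
70.2 x − 111.6 y = -2987.40
93.8 x + 180.8 y = 7290.33
Solving: x ≈ 11.808, y ≈ 34.197 km (keep extra digits for the depth step; rounded: 11.8, 34.2).
Then from the Station 1 sphere: z² = 66.24² − (x + 29.0)² − (y + 15.5)² with x = 11.808, y = 34.197, so z ≈ 15.895 ≈ 15.9 km.
Check against Station 4 (with the unrounded solution): distance 91.50 ≈ 91.50 km. ✓

(11.8, 34.2, 15.9)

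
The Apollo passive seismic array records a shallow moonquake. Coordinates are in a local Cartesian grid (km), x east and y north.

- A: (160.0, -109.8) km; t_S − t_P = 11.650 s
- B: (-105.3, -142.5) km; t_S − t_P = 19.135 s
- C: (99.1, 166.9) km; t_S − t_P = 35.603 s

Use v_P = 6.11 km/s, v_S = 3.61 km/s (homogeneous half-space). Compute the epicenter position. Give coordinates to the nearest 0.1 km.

Distance from S−P lag: d = Δt · v_P v_S / (v_P − v_S) = Δt · (6.11·3.61)/(6.11−3.61) ≈ 8.8228·Δt.
So d_A = 102.79, d_B = 168.83, d_C = 314.12 km.
Circle about each station: (x − 160.0)² + (y + 109.8)² = 102.79²; (x + 105.3)² + (y + 142.5)² = 168.83²; (x − 99.1)² + (y − 166.9)² = 314.12².
Subtracting the A equation from the B and C equations removes the quadratic terms:
-530.6 x − 65.4 y = -24199.48
-121.8 x + 553.4 y = -88085.21
Solving the 2×2 system: x ≈ 63.5, y ≈ -145.2 km.

63.5 km east, -145.2 km north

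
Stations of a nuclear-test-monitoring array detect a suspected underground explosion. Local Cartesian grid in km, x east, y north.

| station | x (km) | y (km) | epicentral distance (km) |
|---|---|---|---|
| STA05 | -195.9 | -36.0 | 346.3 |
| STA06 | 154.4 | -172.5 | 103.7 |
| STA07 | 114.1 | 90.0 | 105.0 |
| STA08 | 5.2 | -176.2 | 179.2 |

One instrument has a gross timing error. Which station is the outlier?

Solve using three stations at a time. Using STA05, STA06, STA08 (subtract circle equations pairwise → linear system) gives (x, y) ≈ (148.8, -69.1).
Distances from that point to each station vs reported:
  STA05: calculated 346.3 vs reported 346.3 → residual 0.0 km
  STA06: calculated 103.5 vs reported 103.7 → residual 0.2 km
  STA07: calculated 162.8 vs reported 105.0 → residual 57.8 km
  STA08: calculated 179.1 vs reported 179.2 → residual 0.1 km
STA05, STA06, STA08 are mutually consistent (residuals ≈ 0); STA07 is off by 57.8 km.

STA07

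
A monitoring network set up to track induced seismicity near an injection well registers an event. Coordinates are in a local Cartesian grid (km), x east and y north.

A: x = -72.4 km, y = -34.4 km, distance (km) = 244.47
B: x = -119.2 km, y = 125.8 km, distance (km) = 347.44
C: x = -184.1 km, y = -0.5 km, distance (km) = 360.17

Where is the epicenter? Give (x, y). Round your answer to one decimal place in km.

Circle about each station: (x + 72.4)² + (y + 34.4)² = 244.47²; (x + 119.2)² + (y − 125.8)² = 347.44²; (x + 184.1)² + (y + 0.5)² = 360.17².
Subtracting pairs of circle equations eliminates x²+y² and gives linear equations (the radical axes):
-93.6 x + 320.4 y = -37339.81
-223.4 x + 67.8 y = -42488.91
Solving the 2×2 system: x ≈ 169.9, y ≈ -66.9 km.
Check against A (with the unrounded x, y): √((x + 72.4)²+(y + 34.4)²) = 244.46 ≈ 244.47 km. ✓

169.9 km east, -66.9 km north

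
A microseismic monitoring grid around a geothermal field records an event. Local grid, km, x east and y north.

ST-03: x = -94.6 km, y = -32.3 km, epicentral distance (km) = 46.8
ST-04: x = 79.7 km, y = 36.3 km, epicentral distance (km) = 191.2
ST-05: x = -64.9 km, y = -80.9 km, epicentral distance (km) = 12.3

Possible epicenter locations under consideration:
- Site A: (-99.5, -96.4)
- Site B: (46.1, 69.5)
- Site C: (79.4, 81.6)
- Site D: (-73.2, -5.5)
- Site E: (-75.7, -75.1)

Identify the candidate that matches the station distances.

For each candidate, compare |candidate − station| to the reported distance:
Site A: residuals ST-03 17.5, ST-04 31.8, ST-05 25.6 → max 31.8 km
Site B: residuals ST-03 126.9, ST-04 144.0, ST-05 174.6 → max 174.6 km
Site C: residuals ST-03 161.2, ST-04 145.9, ST-05 205.0 → max 205.0 km
Site D: residuals ST-03 12.5, ST-04 32.7, ST-05 63.6 → max 63.6 km
Site E: residuals ST-03 0.0, ST-04 0.0, ST-05 0.0 → max 0.0 km
Only Site E has all residuals ≈ 0.

Site E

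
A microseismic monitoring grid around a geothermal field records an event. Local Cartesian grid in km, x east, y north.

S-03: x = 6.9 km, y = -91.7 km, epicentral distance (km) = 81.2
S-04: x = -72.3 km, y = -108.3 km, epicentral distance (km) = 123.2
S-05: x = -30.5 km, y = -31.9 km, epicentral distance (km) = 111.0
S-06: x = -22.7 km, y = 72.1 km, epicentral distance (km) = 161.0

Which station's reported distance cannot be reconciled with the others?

S-04

Solve using three stations at a time. Using S-03, S-05, S-06 (subtract circle equations pairwise → linear system) gives (x, y) ≈ (78.6, -53.2).
Distances from that point to each station vs reported:
  S-03: calculated 81.4 vs reported 81.2 → residual 0.2 km
  S-04: calculated 160.6 vs reported 123.2 → residual 37.4 km
  S-05: calculated 111.1 vs reported 111.0 → residual 0.1 km
  S-06: calculated 161.1 vs reported 161.0 → residual 0.1 km
S-03, S-05, S-06 are mutually consistent (residuals ≈ 0); S-04 is off by 37.4 km.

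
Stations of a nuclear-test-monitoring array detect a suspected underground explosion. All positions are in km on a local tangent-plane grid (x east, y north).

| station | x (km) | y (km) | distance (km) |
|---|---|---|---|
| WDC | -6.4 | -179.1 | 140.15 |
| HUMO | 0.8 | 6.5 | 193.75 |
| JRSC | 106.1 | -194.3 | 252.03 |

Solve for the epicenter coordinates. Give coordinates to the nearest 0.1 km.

-137.4 km east, -129.3 km north

Circle about each station: (x + 6.4)² + (y + 179.1)² = 140.15²; (x − 0.8)² + (y − 6.5)² = 193.75²; (x − 106.1)² + (y + 194.3)² = 252.03².
Subtracting the WDC equation from the HUMO and JRSC equations removes the quadratic terms:
14.4 x + 371.2 y = -49971.92
225.0 x − 30.4 y = -26985.17
Solving the 2×2 system: x ≈ -137.4, y ≈ -129.3 km.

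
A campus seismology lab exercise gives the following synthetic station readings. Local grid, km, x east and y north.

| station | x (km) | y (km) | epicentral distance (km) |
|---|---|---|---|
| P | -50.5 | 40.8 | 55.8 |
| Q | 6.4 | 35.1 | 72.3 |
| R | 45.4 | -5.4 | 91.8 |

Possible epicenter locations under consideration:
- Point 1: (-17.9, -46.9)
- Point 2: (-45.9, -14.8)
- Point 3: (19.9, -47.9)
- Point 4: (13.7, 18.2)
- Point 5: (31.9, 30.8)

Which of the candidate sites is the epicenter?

For each candidate, compare |candidate − station| to the reported distance:
Point 1: residuals P 37.8, Q 13.2, R 16.1 → max 37.8 km
Point 2: residuals P 0.0, Q 0.0, R 0.0 → max 0.0 km
Point 3: residuals P 57.4, Q 11.8, R 42.2 → max 57.4 km
Point 4: residuals P 12.3, Q 53.9, R 52.3 → max 53.9 km
Point 5: residuals P 27.2, Q 46.4, R 53.2 → max 53.2 km
Only Point 2 has all residuals ≈ 0.

Point 2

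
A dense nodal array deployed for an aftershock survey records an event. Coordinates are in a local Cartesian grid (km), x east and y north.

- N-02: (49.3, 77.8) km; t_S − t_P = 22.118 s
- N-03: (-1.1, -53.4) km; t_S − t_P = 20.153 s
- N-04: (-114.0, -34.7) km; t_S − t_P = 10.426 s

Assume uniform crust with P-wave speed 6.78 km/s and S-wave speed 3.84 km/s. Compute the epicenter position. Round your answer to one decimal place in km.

Distance from S−P lag: d = Δt · v_P v_S / (v_P − v_S) = Δt · (6.78·3.84)/(6.78−3.84) ≈ 8.8555·Δt.
So d_N-02 = 195.87, d_N-03 = 178.47, d_N-04 = 92.33 km.
Circle about each station: (x − 49.3)² + (y − 77.8)² = 195.87²; (x + 1.1)² + (y + 53.4)² = 178.47²; (x + 114.0)² + (y + 34.7)² = 92.33².
Subtracting the N-02 equation from the N-03 and N-04 equations removes the quadratic terms:
-100.8 x − 262.4 y = 882.96
-326.6 x − 225.0 y = 35556.99
Solving the 2×2 system: x ≈ -144.9, y ≈ 52.3 km.

x ≈ -144.9 km, y ≈ 52.3 km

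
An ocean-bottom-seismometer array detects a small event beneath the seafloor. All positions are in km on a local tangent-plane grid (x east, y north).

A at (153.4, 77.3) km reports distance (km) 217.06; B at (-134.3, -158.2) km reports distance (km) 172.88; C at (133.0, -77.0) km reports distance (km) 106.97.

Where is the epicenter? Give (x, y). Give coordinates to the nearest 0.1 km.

28.6 km east, -100.3 km north

Circle about each station: (x − 153.4)² + (y − 77.3)² = 217.06²; (x + 134.3)² + (y + 158.2)² = 172.88²; (x − 133.0)² + (y + 77.0)² = 106.97².
Subtracting pairs of circle equations eliminates x²+y² and gives linear equations (the radical axes):
-575.4 x − 471.0 y = 30784.43
-40.8 x − 308.6 y = 29783.61
Solving the 2×2 system: x ≈ 28.6, y ≈ -100.3 km.
Check against A (with the unrounded x, y): √((x − 153.4)²+(y − 77.3)²) = 217.06 ≈ 217.06 km. ✓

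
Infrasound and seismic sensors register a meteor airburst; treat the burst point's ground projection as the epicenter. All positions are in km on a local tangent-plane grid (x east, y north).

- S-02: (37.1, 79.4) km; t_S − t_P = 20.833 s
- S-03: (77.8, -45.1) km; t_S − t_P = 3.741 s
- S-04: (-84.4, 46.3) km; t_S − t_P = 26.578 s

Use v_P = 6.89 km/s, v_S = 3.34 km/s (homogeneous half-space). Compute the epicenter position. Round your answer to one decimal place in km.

Distance from S−P lag: d = Δt · v_P v_S / (v_P − v_S) = Δt · (6.89·3.34)/(6.89−3.34) ≈ 6.4824·Δt.
So d_S-02 = 135.05, d_S-03 = 24.25, d_S-04 = 172.29 km.
Circle about each station: (x − 37.1)² + (y − 79.4)² = 135.05²; (x − 77.8)² + (y + 45.1)² = 24.25²; (x + 84.4)² + (y − 46.3)² = 172.29².
Subtracting the S-02 equation from the S-03 and S-04 equations removes the quadratic terms:
81.4 x − 249.0 y = 18056.52
-243.0 x − 66.2 y = -9859.06
Solving the 2×2 system: x ≈ 55.4, y ≈ -54.4 km.

55.4 km east, -54.4 km north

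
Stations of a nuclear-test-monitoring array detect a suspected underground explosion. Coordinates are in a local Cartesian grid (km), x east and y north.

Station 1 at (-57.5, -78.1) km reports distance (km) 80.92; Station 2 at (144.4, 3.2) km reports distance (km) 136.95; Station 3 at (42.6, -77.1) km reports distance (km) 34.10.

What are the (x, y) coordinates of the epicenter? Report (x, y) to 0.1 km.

19.2 km east, -52.3 km north

Circle about each station: (x + 57.5)² + (y + 78.1)² = 80.92²; (x − 144.4)² + (y − 3.2)² = 136.95²; (x − 42.6)² + (y + 77.1)² = 34.10².
Subtracting the Station 1 equation from the Station 2 and Station 3 equations removes the quadratic terms:
403.8 x + 162.6 y = -751.52
200.2 x + 2.0 y = 3738.55
Solving the 2×2 system: x ≈ 19.2, y ≈ -52.3 km.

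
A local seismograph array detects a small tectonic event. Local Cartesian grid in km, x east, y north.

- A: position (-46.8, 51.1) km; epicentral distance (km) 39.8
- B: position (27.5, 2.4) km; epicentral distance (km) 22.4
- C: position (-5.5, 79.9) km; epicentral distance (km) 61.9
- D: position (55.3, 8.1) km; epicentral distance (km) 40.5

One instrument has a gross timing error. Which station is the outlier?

A

Solve using three stations at a time. Using B, C, D (subtract circle equations pairwise → linear system) gives (x, y) ≈ (17.4, 22.4).
Distances from that point to each station vs reported:
  A: calculated 70.3 vs reported 39.8 → residual 30.5 km
  B: calculated 22.4 vs reported 22.4 → residual 0.0 km
  C: calculated 61.9 vs reported 61.9 → residual 0.0 km
  D: calculated 40.5 vs reported 40.5 → residual 0.0 km
B, C, D are mutually consistent (residuals ≈ 0); A is off by 30.5 km.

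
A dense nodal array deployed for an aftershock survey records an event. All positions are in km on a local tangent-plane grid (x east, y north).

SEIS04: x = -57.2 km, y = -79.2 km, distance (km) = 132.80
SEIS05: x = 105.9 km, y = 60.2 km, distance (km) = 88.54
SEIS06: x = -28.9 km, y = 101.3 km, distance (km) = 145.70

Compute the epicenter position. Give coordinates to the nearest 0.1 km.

Circle about each station: (x + 57.2)² + (y + 79.2)² = 132.80²; (x − 105.9)² + (y − 60.2)² = 88.54²; (x + 28.9)² + (y − 101.3)² = 145.70².
Subtracting pairs of circle equations eliminates x²+y² and gives linear equations (the radical axes):
326.2 x + 278.8 y = 15090.88
56.6 x + 361.0 y = -2040.23
Solving the 2×2 system: x ≈ 59.0, y ≈ -14.9 km.
Check against SEIS04 (with the unrounded x, y): √((x + 57.2)²+(y + 79.2)²) = 132.80 ≈ 132.80 km. ✓

59.0 km east, -14.9 km north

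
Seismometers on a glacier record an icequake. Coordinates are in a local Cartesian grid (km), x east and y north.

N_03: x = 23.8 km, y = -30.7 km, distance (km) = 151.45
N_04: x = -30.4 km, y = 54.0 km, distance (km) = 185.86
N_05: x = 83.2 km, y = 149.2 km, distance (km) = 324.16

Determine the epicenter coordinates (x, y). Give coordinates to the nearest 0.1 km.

Circle about each station: (x − 23.8)² + (y + 30.7)² = 151.45²; (x + 30.4)² + (y − 54.0)² = 185.86²; (x − 83.2)² + (y − 149.2)² = 324.16².
Subtracting pairs of circle equations eliminates x²+y² and gives linear equations (the radical axes):
-108.4 x + 169.4 y = -9275.61
118.8 x + 359.8 y = -54468.65
Solving the 2×2 system: x ≈ -99.6, y ≈ -118.5 km.

(-99.6, -118.5)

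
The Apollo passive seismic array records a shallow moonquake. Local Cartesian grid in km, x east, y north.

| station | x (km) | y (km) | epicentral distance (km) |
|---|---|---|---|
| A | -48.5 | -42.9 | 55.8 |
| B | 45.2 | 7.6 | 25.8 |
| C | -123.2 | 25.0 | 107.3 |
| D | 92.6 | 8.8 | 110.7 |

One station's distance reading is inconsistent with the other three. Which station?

B

Solve using three stations at a time. Using A, C, D (subtract circle equations pairwise → linear system) gives (x, y) ≈ (-18.0, 3.8).
Distances from that point to each station vs reported:
  A: calculated 55.8 vs reported 55.8 → residual 0.0 km
  B: calculated 63.3 vs reported 25.8 → residual 37.5 km
  C: calculated 107.3 vs reported 107.3 → residual 0.0 km
  D: calculated 110.7 vs reported 110.7 → residual 0.0 km
A, C, D are mutually consistent (residuals ≈ 0); B is off by 37.5 km.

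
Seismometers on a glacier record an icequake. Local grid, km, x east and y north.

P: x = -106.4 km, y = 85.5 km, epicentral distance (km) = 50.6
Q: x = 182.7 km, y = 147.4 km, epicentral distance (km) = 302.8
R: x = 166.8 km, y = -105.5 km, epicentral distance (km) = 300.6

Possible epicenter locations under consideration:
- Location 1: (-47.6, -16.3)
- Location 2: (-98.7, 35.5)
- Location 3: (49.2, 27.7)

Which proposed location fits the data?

Location 2

For each candidate, compare |candidate − station| to the reported distance:
Location 1: residuals P 67.0, Q 20.2, R 68.4 → max 68.4 km
Location 2: residuals P 0.0, Q 0.0, R 0.0 → max 0.0 km
Location 3: residuals P 115.4, Q 123.5, R 122.9 → max 123.5 km
Only Location 2 has all residuals ≈ 0.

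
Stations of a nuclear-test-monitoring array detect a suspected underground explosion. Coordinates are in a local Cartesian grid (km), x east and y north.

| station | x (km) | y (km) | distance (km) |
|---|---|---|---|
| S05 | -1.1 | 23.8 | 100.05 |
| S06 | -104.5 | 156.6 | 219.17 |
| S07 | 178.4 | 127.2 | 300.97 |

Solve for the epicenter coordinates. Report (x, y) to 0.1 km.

Circle about each station: (x + 1.1)² + (y − 23.8)² = 100.05²; (x + 104.5)² + (y − 156.6)² = 219.17²; (x − 178.4)² + (y − 127.2)² = 300.97².
Subtracting the S05 equation from the S06 and S07 equations removes the quadratic terms:
-206.8 x + 265.6 y = -3149.33
359.0 x + 206.8 y = -33134.19
Solving the 2×2 system: x ≈ -59.0, y ≈ -57.8 km.

(-59.0, -57.8)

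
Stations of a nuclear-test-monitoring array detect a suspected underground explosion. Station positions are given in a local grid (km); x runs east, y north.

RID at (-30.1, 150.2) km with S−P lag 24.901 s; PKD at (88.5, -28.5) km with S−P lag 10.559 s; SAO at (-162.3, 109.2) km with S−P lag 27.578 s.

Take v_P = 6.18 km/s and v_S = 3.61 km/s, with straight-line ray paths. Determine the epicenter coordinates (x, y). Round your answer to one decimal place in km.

(3.7, -63.3)

Distance from S−P lag: d = Δt · v_P v_S / (v_P − v_S) = Δt · (6.18·3.61)/(6.18−3.61) ≈ 8.6809·Δt.
So d_RID = 216.16, d_PKD = 91.66, d_SAO = 239.40 km.
Circle about each station: (x + 30.1)² + (y − 150.2)² = 216.16²; (x − 88.5)² + (y + 28.5)² = 91.66²; (x + 162.3)² + (y − 109.2)² = 239.40².
Subtracting the RID equation from the PKD and SAO equations removes the quadratic terms:
237.2 x − 357.4 y = 23502.04
-264.4 x − 82.0 y = 4212.67
Solving the 2×2 system: x ≈ 3.7, y ≈ -63.3 km.
Check against RID (with the unrounded x, y): √((x + 30.1)²+(y − 150.2)²) = 216.16 ≈ 216.16 km. ✓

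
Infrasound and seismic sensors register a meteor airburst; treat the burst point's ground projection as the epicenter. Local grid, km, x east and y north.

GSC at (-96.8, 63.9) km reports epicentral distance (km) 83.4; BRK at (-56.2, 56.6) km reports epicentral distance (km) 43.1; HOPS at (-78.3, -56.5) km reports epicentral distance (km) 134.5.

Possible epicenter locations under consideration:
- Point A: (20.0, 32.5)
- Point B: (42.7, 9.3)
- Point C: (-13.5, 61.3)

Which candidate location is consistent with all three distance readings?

For each candidate, compare |candidate − station| to the reported distance:
Point A: residuals GSC 37.5, BRK 36.8, HOPS 1.9 → max 37.5 km
Point B: residuals GSC 66.4, BRK 66.5, HOPS 3.2 → max 66.5 km
Point C: residuals GSC 0.1, BRK 0.1, HOPS 0.1 → max 0.1 km
Only Point C has all residuals ≈ 0.

Point C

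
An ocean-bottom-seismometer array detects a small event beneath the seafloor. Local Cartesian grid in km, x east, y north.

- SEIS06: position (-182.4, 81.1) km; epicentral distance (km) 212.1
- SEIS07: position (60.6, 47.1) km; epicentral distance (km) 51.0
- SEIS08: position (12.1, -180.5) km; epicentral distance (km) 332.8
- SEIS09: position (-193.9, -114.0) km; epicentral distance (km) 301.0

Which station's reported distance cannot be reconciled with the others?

Solve using three stations at a time. Using SEIS06, SEIS07, SEIS09 (subtract circle equations pairwise → linear system) gives (x, y) ≈ (29.6, 87.6).
Distances from that point to each station vs reported:
  SEIS06: calculated 212.1 vs reported 212.1 → residual 0.0 km
  SEIS07: calculated 51.0 vs reported 51.0 → residual 0.0 km
  SEIS08: calculated 268.7 vs reported 332.8 → residual 64.1 km
  SEIS09: calculated 301.0 vs reported 301.0 → residual 0.0 km
SEIS06, SEIS07, SEIS09 are mutually consistent (residuals ≈ 0); SEIS08 is off by 64.1 km.

SEIS08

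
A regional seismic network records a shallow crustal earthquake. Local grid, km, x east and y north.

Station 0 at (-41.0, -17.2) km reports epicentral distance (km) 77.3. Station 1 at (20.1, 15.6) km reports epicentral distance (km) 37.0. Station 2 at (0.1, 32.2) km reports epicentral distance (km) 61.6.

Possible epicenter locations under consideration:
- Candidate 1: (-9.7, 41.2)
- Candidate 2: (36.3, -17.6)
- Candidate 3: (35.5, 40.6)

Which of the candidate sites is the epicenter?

Candidate 2

For each candidate, compare |candidate − station| to the reported distance:
Candidate 1: residuals Station 0 11.0, Station 1 2.3, Station 2 48.3 → max 48.3 km
Candidate 2: residuals Station 0 0.0, Station 1 0.1, Station 2 0.0 → max 0.1 km
Candidate 3: residuals Station 0 18.6, Station 1 7.6, Station 2 25.2 → max 25.2 km
Only Candidate 2 has all residuals ≈ 0.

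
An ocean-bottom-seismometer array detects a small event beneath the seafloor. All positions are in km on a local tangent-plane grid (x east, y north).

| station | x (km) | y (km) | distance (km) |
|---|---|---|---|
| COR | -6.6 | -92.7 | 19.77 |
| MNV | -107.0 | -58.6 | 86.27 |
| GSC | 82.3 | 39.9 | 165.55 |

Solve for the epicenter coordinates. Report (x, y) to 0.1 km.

(-25.2, -86.0)

Circle about each station: (x + 6.6)² + (y + 92.7)² = 19.77²; (x + 107.0)² + (y + 58.6)² = 86.27²; (x − 82.3)² + (y − 39.9)² = 165.55².
Subtracting the COR equation from the MNV and GSC equations removes the quadratic terms:
-200.8 x + 68.2 y = -805.55
177.8 x + 265.2 y = -27287.50
Solving the 2×2 system: x ≈ -25.2, y ≈ -86.0 km.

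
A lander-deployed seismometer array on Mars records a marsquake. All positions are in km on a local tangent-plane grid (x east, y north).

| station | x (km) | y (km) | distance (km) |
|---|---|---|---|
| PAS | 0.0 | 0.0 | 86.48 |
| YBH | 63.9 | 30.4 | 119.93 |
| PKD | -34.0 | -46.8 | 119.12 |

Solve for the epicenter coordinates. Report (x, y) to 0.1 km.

(-48.8, 71.4)

Circle about each station: x² + y² = 86.48²; (x − 63.9)² + (y − 30.4)² = 119.93²; (x + 34.0)² + (y + 46.8)² = 119.12².
Subtracting the PAS equation from the YBH and PKD equations removes the quadratic terms:
127.8 x + 60.8 y = -1897.04
-68.0 x − 93.6 y = -3364.54
Solving the 2×2 system: x ≈ -48.8, y ≈ 71.4 km.
Check against PAS (with the unrounded x, y): √(x²+y²) = 86.50 ≈ 86.48 km. ✓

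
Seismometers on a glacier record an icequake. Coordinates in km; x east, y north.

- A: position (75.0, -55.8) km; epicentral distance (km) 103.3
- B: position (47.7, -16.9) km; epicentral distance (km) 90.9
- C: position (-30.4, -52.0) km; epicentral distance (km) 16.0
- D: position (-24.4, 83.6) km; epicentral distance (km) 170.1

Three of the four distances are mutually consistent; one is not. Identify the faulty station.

D

Solve using three stations at a time. Using A, B, C (subtract circle equations pairwise → linear system) gives (x, y) ≈ (-27.6, -67.8).
Distances from that point to each station vs reported:
  A: calculated 103.3 vs reported 103.3 → residual 0.0 km
  B: calculated 90.9 vs reported 90.9 → residual 0.0 km
  C: calculated 16.1 vs reported 16.0 → residual 0.1 km
  D: calculated 151.5 vs reported 170.1 → residual 18.6 km
A, B, C are mutually consistent (residuals ≈ 0); D is off by 18.6 km.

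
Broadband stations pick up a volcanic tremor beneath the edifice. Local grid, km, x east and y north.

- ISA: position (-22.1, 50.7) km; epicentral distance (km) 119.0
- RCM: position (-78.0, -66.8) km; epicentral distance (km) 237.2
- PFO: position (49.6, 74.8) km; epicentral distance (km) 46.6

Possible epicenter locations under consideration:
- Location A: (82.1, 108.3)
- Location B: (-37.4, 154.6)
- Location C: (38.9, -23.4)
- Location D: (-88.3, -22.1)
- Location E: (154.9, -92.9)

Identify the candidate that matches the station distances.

For each candidate, compare |candidate − station| to the reported distance:
Location A: residuals ISA 0.1, RCM 0.1, PFO 0.1 → max 0.1 km
Location B: residuals ISA 14.0, RCM 12.1, PFO 71.5 → max 71.5 km
Location C: residuals ISA 23.0, RCM 112.5, PFO 52.2 → max 112.5 km
Location D: residuals ISA 20.6, RCM 191.3, PFO 121.9 → max 191.3 km
Location E: residuals ISA 108.9, RCM 2.8, PFO 151.4 → max 151.4 km
Only Location A has all residuals ≈ 0.

Location A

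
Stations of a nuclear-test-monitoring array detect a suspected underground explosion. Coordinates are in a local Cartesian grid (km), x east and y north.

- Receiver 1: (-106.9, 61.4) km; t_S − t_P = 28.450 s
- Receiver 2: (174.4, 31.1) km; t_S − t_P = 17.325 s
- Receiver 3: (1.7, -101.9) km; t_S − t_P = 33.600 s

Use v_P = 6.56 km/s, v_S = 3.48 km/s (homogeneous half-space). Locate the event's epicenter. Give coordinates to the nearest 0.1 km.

(92.5, 130.0)

Distance from S−P lag: d = Δt · v_P v_S / (v_P − v_S) = Δt · (6.56·3.48)/(6.56−3.48) ≈ 7.4119·Δt.
So d_Receiver 1 = 210.87, d_Receiver 2 = 128.41, d_Receiver 3 = 249.04 km.
Circle about each station: (x + 106.9)² + (y − 61.4)² = 210.87²; (x − 174.4)² + (y − 31.1)² = 128.41²; (x − 1.7)² + (y + 101.9)² = 249.04².
Subtracting pairs of circle equations eliminates x²+y² and gives linear equations (the radical axes):
562.6 x − 60.6 y = 44162.03
217.2 x − 326.6 y = -22365.83
Solving the 2×2 system: x ≈ 92.5, y ≈ 130.0 km.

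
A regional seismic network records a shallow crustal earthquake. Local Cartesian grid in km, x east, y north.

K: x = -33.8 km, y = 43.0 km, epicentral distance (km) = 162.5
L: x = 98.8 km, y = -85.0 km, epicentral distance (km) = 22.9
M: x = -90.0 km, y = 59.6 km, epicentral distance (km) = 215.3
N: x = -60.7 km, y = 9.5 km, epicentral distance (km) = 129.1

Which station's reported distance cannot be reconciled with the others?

N

Solve using three stations at a time. Using K, L, M (subtract circle equations pairwise → linear system) gives (x, y) ≈ (78.4, -74.6).
Distances from that point to each station vs reported:
  K: calculated 162.5 vs reported 162.5 → residual 0.0 km
  L: calculated 22.9 vs reported 22.9 → residual 0.0 km
  M: calculated 215.3 vs reported 215.3 → residual 0.0 km
  N: calculated 162.5 vs reported 129.1 → residual 33.4 km
K, L, M are mutually consistent (residuals ≈ 0); N is off by 33.4 km.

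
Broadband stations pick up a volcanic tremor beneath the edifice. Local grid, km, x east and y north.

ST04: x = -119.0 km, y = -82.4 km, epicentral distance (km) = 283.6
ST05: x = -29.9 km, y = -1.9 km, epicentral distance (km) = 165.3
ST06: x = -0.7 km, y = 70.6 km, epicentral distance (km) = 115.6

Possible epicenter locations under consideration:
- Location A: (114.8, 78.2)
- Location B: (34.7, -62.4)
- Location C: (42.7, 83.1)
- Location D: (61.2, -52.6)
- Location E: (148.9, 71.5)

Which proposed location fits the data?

For each candidate, compare |candidate − station| to the reported distance:
Location A: residuals ST04 0.0, ST05 0.1, ST06 0.1 → max 0.1 km
Location B: residuals ST04 128.6, ST05 76.8, ST06 22.0 → max 128.6 km
Location C: residuals ST04 52.2, ST05 53.5, ST06 70.4 → max 70.4 km
Location D: residuals ST04 101.0, ST05 61.0, ST06 22.3 → max 101.0 km
Location E: residuals ST04 25.4, ST05 28.0, ST06 34.0 → max 34.0 km
Only Location A has all residuals ≈ 0.

Location A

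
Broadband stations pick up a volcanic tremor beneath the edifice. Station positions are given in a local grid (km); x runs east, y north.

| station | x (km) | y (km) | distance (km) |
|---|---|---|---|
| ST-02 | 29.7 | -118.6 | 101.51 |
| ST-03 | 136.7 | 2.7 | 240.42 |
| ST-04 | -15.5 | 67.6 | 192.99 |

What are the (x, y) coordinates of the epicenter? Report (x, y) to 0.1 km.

Circle about each station: (x − 29.7)² + (y + 118.6)² = 101.51²; (x − 136.7)² + (y − 2.7)² = 240.42²; (x + 15.5)² + (y − 67.6)² = 192.99².
Subtracting pairs of circle equations eliminates x²+y² and gives linear equations (the radical axes):
214.0 x + 242.6 y = -43751.37
-90.4 x + 372.4 y = -37078.90
Solving the 2×2 system: x ≈ -71.8, y ≈ -117.0 km.

-71.8 km east, -117.0 km north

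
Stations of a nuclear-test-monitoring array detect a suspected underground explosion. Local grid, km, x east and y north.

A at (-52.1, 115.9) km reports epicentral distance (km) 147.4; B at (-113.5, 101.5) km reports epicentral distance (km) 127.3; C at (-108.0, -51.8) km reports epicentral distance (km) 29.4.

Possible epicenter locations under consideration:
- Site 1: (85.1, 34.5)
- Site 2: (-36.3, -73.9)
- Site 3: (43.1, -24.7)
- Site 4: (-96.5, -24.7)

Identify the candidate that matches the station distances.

Site 4

For each candidate, compare |candidate − station| to the reported distance:
Site 1: residuals A 12.1, B 82.3, C 182.1 → max 182.1 km
Site 2: residuals A 43.1, B 64.3, C 45.6 → max 64.3 km
Site 3: residuals A 22.4, B 73.8, C 124.1 → max 124.1 km
Site 4: residuals A 0.0, B 0.0, C 0.0 → max 0.0 km
Only Site 4 has all residuals ≈ 0.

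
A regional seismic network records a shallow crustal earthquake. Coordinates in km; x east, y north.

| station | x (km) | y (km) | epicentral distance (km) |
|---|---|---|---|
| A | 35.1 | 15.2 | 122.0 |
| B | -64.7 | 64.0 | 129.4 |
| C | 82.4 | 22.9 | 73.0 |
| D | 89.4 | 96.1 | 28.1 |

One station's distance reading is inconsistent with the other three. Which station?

Solve using three stations at a time. Using B, C, D (subtract circle equations pairwise → linear system) gives (x, y) ≈ (61.5, 92.8).
Distances from that point to each station vs reported:
  A: calculated 82.0 vs reported 122.0 → residual 40.0 km
  B: calculated 129.4 vs reported 129.4 → residual 0.0 km
  C: calculated 73.0 vs reported 73.0 → residual 0.0 km
  D: calculated 28.1 vs reported 28.1 → residual 0.0 km
B, C, D are mutually consistent (residuals ≈ 0); A is off by 40.0 km.

A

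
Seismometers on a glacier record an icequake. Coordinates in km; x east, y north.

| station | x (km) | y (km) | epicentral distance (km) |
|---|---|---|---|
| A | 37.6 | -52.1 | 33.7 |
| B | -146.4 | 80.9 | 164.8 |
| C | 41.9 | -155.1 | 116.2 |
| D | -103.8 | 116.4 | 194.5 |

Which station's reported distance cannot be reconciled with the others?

B

Solve using three stations at a time. Using A, C, D (subtract circle equations pairwise → linear system) gives (x, y) ≈ (4.7, -45.0).
Distances from that point to each station vs reported:
  A: calculated 33.7 vs reported 33.7 → residual 0.0 km
  B: calculated 196.7 vs reported 164.8 → residual 31.9 km
  C: calculated 116.2 vs reported 116.2 → residual 0.0 km
  D: calculated 194.5 vs reported 194.5 → residual 0.0 km
A, C, D are mutually consistent (residuals ≈ 0); B is off by 31.9 km.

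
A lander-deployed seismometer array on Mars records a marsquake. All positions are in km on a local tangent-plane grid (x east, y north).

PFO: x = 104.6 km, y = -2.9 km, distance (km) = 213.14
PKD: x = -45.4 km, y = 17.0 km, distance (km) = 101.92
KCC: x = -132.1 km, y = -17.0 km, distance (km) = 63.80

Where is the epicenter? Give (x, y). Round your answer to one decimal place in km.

x ≈ -97.5 km, y ≈ -70.6 km

Circle about each station: (x − 104.6)² + (y + 2.9)² = 213.14²; (x + 45.4)² + (y − 17.0)² = 101.92²; (x + 132.1)² + (y + 17.0)² = 63.80².
Subtracting the PFO equation from the PKD and KCC equations removes the quadratic terms:
-300.0 x + 39.8 y = 26441.56
-473.4 x − 28.2 y = 48148.06
Solving the 2×2 system: x ≈ -97.5, y ≈ -70.6 km.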